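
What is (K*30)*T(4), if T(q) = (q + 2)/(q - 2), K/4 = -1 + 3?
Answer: 720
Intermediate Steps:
K = 8 (K = 4*(-1 + 3) = 4*2 = 8)
T(q) = (2 + q)/(-2 + q)
(K*30)*T(4) = (8*30)*((2 + 4)/(-2 + 4)) = 240*(6/2) = 240*((½)*6) = 240*3 = 720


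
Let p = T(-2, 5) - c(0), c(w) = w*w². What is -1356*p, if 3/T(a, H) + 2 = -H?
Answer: 4068/7 ≈ 581.14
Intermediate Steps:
c(w) = w³
T(a, H) = 3/(-2 - H)
p = -3/7 (p = -3/(2 + 5) - 1*0³ = -3/7 - 1*0 = -3*⅐ + 0 = -3/7 + 0 = -3/7 ≈ -0.42857)
-1356*p = -1356*(-3/7) = 4068/7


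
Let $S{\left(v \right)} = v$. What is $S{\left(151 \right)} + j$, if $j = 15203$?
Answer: $15354$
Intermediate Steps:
$S{\left(151 \right)} + j = 151 + 15203 = 15354$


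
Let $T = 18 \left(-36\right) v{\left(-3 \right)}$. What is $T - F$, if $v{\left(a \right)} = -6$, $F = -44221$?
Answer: $48109$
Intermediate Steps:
$T = 3888$ ($T = 18 \left(-36\right) \left(-6\right) = \left(-648\right) \left(-6\right) = 3888$)
$T - F = 3888 - -44221 = 3888 + 44221 = 48109$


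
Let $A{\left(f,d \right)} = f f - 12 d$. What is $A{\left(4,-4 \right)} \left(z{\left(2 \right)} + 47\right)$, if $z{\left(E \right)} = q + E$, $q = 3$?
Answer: $3328$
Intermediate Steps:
$z{\left(E \right)} = 3 + E$
$A{\left(f,d \right)} = f^{2} - 12 d$
$A{\left(4,-4 \right)} \left(z{\left(2 \right)} + 47\right) = \left(4^{2} - -48\right) \left(\left(3 + 2\right) + 47\right) = \left(16 + 48\right) \left(5 + 47\right) = 64 \cdot 52 = 3328$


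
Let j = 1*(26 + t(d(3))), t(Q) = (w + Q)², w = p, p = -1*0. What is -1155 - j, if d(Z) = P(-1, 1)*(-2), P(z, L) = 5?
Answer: -1281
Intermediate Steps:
p = 0
d(Z) = -10 (d(Z) = 5*(-2) = -10)
w = 0
t(Q) = Q² (t(Q) = (0 + Q)² = Q²)
j = 126 (j = 1*(26 + (-10)²) = 1*(26 + 100) = 1*126 = 126)
-1155 - j = -1155 - 1*126 = -1155 - 126 = -1281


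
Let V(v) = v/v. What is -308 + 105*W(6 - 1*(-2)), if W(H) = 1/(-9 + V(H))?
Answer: -2569/8 ≈ -321.13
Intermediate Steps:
V(v) = 1
W(H) = -1/8 (W(H) = 1/(-9 + 1) = 1/(-8) = -1/8)
-308 + 105*W(6 - 1*(-2)) = -308 + 105*(-1/8) = -308 - 105/8 = -2569/8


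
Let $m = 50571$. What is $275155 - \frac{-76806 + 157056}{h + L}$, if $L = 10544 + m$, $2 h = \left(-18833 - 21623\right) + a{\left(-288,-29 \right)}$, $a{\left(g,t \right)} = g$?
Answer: $\frac{3736853305}{13581} \approx 2.7515 \cdot 10^{5}$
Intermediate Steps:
$h = -20372$ ($h = \frac{\left(-18833 - 21623\right) - 288}{2} = \frac{-40456 - 288}{2} = \frac{1}{2} \left(-40744\right) = -20372$)
$L = 61115$ ($L = 10544 + 50571 = 61115$)
$275155 - \frac{-76806 + 157056}{h + L} = 275155 - \frac{-76806 + 157056}{-20372 + 61115} = 275155 - \frac{80250}{40743} = 275155 - 80250 \cdot \frac{1}{40743} = 275155 - \frac{26750}{13581} = \frac{3736853305}{13581}$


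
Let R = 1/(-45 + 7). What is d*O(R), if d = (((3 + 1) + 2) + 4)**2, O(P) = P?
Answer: -50/19 ≈ -2.6316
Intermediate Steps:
R = -1/38 (R = 1/(-38) = -1/38 ≈ -0.026316)
d = 100 (d = ((4 + 2) + 4)**2 = (6 + 4)**2 = 10**2 = 100)
d*O(R) = 100*(-1/38) = -50/19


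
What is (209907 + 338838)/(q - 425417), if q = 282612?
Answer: -109749/28561 ≈ -3.8426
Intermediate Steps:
(209907 + 338838)/(q - 425417) = (209907 + 338838)/(282612 - 425417) = 548745/(-142805) = 548745*(-1/142805) = -109749/28561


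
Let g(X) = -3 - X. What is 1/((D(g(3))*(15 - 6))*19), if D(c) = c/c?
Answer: 1/171 ≈ 0.0058480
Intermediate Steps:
D(c) = 1
1/((D(g(3))*(15 - 6))*19) = 1/((1*(15 - 6))*19) = 1/((1*9)*19) = 1/(9*19) = 1/171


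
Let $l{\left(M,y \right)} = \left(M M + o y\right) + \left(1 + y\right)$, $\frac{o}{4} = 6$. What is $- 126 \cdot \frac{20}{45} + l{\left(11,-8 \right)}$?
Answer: $-134$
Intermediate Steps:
$o = 24$ ($o = 4 \cdot 6 = 24$)
$l{\left(M,y \right)} = 1 + M^{2} + 25 y$ ($l{\left(M,y \right)} = \left(M M + 24 y\right) + \left(1 + y\right) = \left(M^{2} + 24 y\right) + \left(1 + y\right) = 1 + M^{2} + 25 y$)
$- 126 \cdot \frac{20}{45} + l{\left(11,-8 \right)} = - 126 \cdot \frac{20}{45} + \left(1 + 11^{2} + 25 \left(-8\right)\right) = - 126 \cdot 20 \cdot \frac{1}{45} + \left(1 + 121 - 200\right) = \left(-126\right) \frac{4}{9} - 78 = -56 - 78 = -134$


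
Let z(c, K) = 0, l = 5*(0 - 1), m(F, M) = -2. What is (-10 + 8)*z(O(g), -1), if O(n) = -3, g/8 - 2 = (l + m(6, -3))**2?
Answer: 0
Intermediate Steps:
l = -5 (l = 5*(-1) = -5)
g = 408 (g = 16 + 8*(-5 - 2)**2 = 16 + 8*(-7)**2 = 16 + 8*49 = 16 + 392 = 408)
(-10 + 8)*z(O(g), -1) = (-10 + 8)*0 = -2*0 = 0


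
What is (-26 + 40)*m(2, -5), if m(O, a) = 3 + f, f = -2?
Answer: 14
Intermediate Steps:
m(O, a) = 1 (m(O, a) = 3 - 2 = 1)
(-26 + 40)*m(2, -5) = (-26 + 40)*1 = 14*1 = 14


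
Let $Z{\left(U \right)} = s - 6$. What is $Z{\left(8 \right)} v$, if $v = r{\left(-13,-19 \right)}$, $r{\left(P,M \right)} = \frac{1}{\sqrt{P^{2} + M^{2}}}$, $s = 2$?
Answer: $- \frac{2 \sqrt{530}}{265} \approx -0.17375$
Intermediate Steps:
$Z{\left(U \right)} = -4$ ($Z{\left(U \right)} = 2 - 6 = -4$)
$r{\left(P,M \right)} = \frac{1}{\sqrt{M^{2} + P^{2}}}$
$v = \frac{\sqrt{530}}{530}$ ($v = \frac{1}{\sqrt{\left(-19\right)^{2} + \left(-13\right)^{2}}} = \frac{1}{\sqrt{361 + 169}} = \frac{1}{\sqrt{530}} = \frac{\sqrt{530}}{530} \approx 0.043437$)
$Z{\left(8 \right)} v = - 4 \frac{\sqrt{530}}{530} = - \frac{2 \sqrt{530}}{265}$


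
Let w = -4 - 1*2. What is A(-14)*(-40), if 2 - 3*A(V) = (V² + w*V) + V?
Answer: 3520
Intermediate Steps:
w = -6 (w = -4 - 2 = -6)
A(V) = ⅔ - V²/3 + 5*V/3 (A(V) = ⅔ - ((V² - 6*V) + V)/3 = ⅔ - (V² - 5*V)/3 = ⅔ + (-V²/3 + 5*V/3) = ⅔ - V²/3 + 5*V/3)
A(-14)*(-40) = (⅔ - ⅓*(-14)² + (5/3)*(-14))*(-40) = (⅔ - ⅓*196 - 70/3)*(-40) = (⅔ - 196/3 - 70/3)*(-40) = -88*(-40) = 3520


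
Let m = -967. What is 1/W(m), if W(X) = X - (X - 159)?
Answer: 1/159 ≈ 0.0062893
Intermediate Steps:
W(X) = 159 (W(X) = X - (-159 + X) = X + (159 - X) = 159)
1/W(m) = 1/159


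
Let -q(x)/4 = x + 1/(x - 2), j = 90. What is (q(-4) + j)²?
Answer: 102400/9 ≈ 11378.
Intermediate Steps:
q(x) = -4*x - 4/(-2 + x) (q(x) = -4*(x + 1/(x - 2)) = -4*(x + 1/(-2 + x)) = -4*x - 4/(-2 + x))
(q(-4) + j)² = (4*(-1 - 1*(-4)² + 2*(-4))/(-2 - 4) + 90)² = (4*(-1 - 1*16 - 8)/(-6) + 90)² = (4*(-⅙)*(-1 - 16 - 8) + 90)² = (4*(-⅙)*(-25) + 90)² = (50/3 + 90)² = (320/3)² = 102400/9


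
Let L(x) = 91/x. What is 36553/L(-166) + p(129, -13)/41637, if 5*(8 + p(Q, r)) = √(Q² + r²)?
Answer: -252644906054/3788967 + 41*√10/208185 ≈ -66679.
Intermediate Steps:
p(Q, r) = -8 + √(Q² + r²)/5
36553/L(-166) + p(129, -13)/41637 = 36553/((91/(-166))) + (-8 + √(129² + (-13)²)/5)/41637 = 36553/((91*(-1/166))) + (-8 + √(16641 + 169)/5)*(1/41637) = 36553/(-91/166) + (-8 + √16810/5)*(1/41637) = 36553*(-166/91) + (-8 + (41*√10)/5)*(1/41637) = -6067798/91 + (-8 + 41*√10/5)*(1/41637) = -6067798/91 + (-8/41637 + 41*√10/208185) = -252644906054/3788967 + 41*√10/208185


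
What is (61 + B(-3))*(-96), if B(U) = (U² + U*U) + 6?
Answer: -8160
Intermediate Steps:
B(U) = 6 + 2*U² (B(U) = (U² + U²) + 6 = 2*U² + 6 = 6 + 2*U²)
(61 + B(-3))*(-96) = (61 + (6 + 2*(-3)²))*(-96) = (61 + (6 + 2*9))*(-96) = (61 + (6 + 18))*(-96) = (61 + 24)*(-96) = 85*(-96) = -8160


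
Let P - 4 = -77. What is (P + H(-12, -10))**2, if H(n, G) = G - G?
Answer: 5329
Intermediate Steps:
P = -73 (P = 4 - 77 = -73)
H(n, G) = 0
(P + H(-12, -10))**2 = (-73 + 0)**2 = (-73)**2 = 5329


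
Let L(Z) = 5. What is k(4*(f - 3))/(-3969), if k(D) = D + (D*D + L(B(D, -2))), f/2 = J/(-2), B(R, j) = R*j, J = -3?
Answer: -5/3969 ≈ -0.0012598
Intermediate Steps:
f = 3 (f = 2*(-3/(-2)) = 2*(-3*(-½)) = 2*(3/2) = 3)
k(D) = 5 + D + D² (k(D) = D + (D*D + 5) = D + (D² + 5) = D + (5 + D²) = 5 + D + D²)
k(4*(f - 3))/(-3969) = (5 + 4*(3 - 3) + (4*(3 - 3))²)/(-3969) = (5 + 4*0 + (4*0)²)*(-1/3969) = (5 + 0 + 0²)*(-1/3969) = (5 + 0 + 0)*(-1/3969) = 5*(-1/3969) = -5/3969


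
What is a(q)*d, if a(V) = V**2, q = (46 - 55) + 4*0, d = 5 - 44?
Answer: -3159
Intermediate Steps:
d = -39
q = -9 (q = -9 + 0 = -9)
a(q)*d = (-9)**2*(-39) = 81*(-39) = -3159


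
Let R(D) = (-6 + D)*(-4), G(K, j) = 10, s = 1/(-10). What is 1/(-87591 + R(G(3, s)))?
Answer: -1/87607 ≈ -1.1415e-5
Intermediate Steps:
s = -⅒ (s = 1*(-⅒) = -⅒ ≈ -0.10000)
R(D) = 24 - 4*D
1/(-87591 + R(G(3, s))) = 1/(-87591 + (24 - 4*10)) = 1/(-87591 + (24 - 40)) = 1/(-87591 - 16) = 1/(-87607) = -1/87607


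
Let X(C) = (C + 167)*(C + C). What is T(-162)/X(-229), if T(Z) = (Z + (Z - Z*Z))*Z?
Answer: 1076004/7099 ≈ 151.57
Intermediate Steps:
X(C) = 2*C*(167 + C) (X(C) = (167 + C)*(2*C) = 2*C*(167 + C))
T(Z) = Z*(-Z² + 2*Z) (T(Z) = (Z + (Z - Z²))*Z = (-Z² + 2*Z)*Z = Z*(-Z² + 2*Z))
T(-162)/X(-229) = ((-162)²*(2 - 1*(-162)))/((2*(-229)*(167 - 229))) = (26244*(2 + 162))/((2*(-229)*(-62))) = (26244*164)/28396 = 4304016*(1/28396) = 1076004/7099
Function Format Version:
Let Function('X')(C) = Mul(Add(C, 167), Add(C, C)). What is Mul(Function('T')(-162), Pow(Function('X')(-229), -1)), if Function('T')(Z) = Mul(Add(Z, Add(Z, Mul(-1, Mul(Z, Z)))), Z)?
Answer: Rational(1076004, 7099) ≈ 151.57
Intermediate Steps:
Function('X')(C) = Mul(2, C, Add(167, C)) (Function('X')(C) = Mul(Add(167, C), Mul(2, C)) = Mul(2, C, Add(167, C)))
Function('T')(Z) = Mul(Z, Add(Mul(-1, Pow(Z, 2)), Mul(2, Z))) (Function('T')(Z) = Mul(Add(Z, Add(Z, Mul(-1, Pow(Z, 2)))), Z) = Mul(Add(Mul(-1, Pow(Z, 2)), Mul(2, Z)), Z) = Mul(Z, Add(Mul(-1, Pow(Z, 2)), Mul(2, Z))))
Mul(Function('T')(-162), Pow(Function('X')(-229), -1)) = Mul(Mul(Pow(-162, 2), Add(2, Mul(-1, -162))), Pow(Mul(2, -229, Add(167, -229)), -1)) = Mul(Mul(26244, Add(2, 162)), Pow(Mul(2, -229, -62), -1)) = Mul(Mul(26244, 164), Pow(28396, -1)) = Mul(4304016, Rational(1, 28396)) = Rational(1076004, 7099)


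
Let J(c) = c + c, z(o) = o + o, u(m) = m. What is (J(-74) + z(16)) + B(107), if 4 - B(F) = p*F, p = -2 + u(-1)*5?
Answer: 637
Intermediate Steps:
z(o) = 2*o
J(c) = 2*c
p = -7 (p = -2 - 1*5 = -2 - 5 = -7)
B(F) = 4 + 7*F (B(F) = 4 - (-7)*F = 4 + 7*F)
(J(-74) + z(16)) + B(107) = (2*(-74) + 2*16) + (4 + 7*107) = (-148 + 32) + (4 + 749) = -116 + 753 = 637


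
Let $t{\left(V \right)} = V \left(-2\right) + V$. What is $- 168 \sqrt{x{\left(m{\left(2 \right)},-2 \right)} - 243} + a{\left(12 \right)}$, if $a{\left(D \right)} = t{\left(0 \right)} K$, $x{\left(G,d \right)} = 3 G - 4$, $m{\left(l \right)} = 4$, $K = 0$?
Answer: $- 168 i \sqrt{235} \approx - 2575.4 i$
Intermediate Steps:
$x{\left(G,d \right)} = -4 + 3 G$
$t{\left(V \right)} = - V$ ($t{\left(V \right)} = - 2 V + V = - V$)
$a{\left(D \right)} = 0$ ($a{\left(D \right)} = \left(-1\right) 0 \cdot 0 = 0 \cdot 0 = 0$)
$- 168 \sqrt{x{\left(m{\left(2 \right)},-2 \right)} - 243} + a{\left(12 \right)} = - 168 \sqrt{\left(-4 + 3 \cdot 4\right) - 243} + 0 = - 168 \sqrt{\left(-4 + 12\right) - 243} + 0 = - 168 \sqrt{8 - 243} + 0 = - 168 \sqrt{-235} + 0 = - 168 i \sqrt{235} + 0 = - 168 i \sqrt{235}$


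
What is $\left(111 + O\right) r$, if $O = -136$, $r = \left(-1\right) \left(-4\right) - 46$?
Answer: $1050$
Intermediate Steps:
$r = -42$ ($r = 4 - 46 = -42$)
$\left(111 + O\right) r = \left(111 - 136\right) \left(-42\right) = \left(-25\right) \left(-42\right) = 1050$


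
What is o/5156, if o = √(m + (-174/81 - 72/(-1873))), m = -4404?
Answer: I*√1252033300506/86914692 ≈ 0.012874*I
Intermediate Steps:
o = I*√1252033300506/16857 (o = √(-4404 + (-174/81 - 72/(-1873))) = √(-4404 + (-174*1/81 - 72*(-1/1873))) = √(-4404 + (-58/27 + 72/1873)) = √(-4404 - 106690/50571) = √(-222821374/50571) = I*√1252033300506/16857 ≈ 66.379*I)
o/5156 = (I*√1252033300506/16857)/5156 = (I*√1252033300506/16857)*(1/5156) = I*√1252033300506/86914692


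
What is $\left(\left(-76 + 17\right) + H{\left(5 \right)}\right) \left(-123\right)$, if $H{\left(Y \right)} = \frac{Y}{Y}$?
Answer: $7134$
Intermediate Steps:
$H{\left(Y \right)} = 1$
$\left(\left(-76 + 17\right) + H{\left(5 \right)}\right) \left(-123\right) = \left(\left(-76 + 17\right) + 1\right) \left(-123\right) = \left(-59 + 1\right) \left(-123\right) = \left(-58\right) \left(-123\right) = 7134$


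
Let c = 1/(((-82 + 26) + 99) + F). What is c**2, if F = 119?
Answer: 1/26244 ≈ 3.8104e-5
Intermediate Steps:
c = 1/162 (c = 1/(((-82 + 26) + 99) + 119) = 1/((-56 + 99) + 119) = 1/(43 + 119) = 1/162 ≈ 0.0061728)
c**2 = (1/162)**2 = 1/26244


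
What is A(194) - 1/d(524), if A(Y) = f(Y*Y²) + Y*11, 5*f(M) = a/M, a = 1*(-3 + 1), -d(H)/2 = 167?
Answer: 6505140694443/3048327820 ≈ 2134.0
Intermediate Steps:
d(H) = -334 (d(H) = -2*167 = -334)
a = -2 (a = 1*(-2) = -2)
f(M) = -2/(5*M) (f(M) = (-2/M)/5 = -2/(5*M))
A(Y) = 11*Y - 2/(5*Y³) (A(Y) = -2/(5*Y³) + Y*11 = -2/(5*Y³) + 11*Y = 11*Y - 2/(5*Y³))
A(194) - 1/d(524) = (11*194 - ⅖/194³) - 1/(-334) = (2134 - ⅖*1/7301384) - 1*(-1/334) = (2134 - 1/18253460) + 1/334 = 38952883639/18253460 + 1/334 = 6505140694443/3048327820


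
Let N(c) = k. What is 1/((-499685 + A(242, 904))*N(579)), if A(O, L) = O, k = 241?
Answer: -1/120365763 ≈ -8.3080e-9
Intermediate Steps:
N(c) = 241
1/((-499685 + A(242, 904))*N(579)) = 1/((-499685 + 242)*241) = (1/241)/(-499443) = -1/499443*1/241 = -1/120365763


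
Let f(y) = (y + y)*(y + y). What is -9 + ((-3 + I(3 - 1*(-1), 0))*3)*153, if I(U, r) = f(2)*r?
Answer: -1386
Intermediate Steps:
f(y) = 4*y**2 (f(y) = (2*y)*(2*y) = 4*y**2)
I(U, r) = 16*r (I(U, r) = (4*2**2)*r = (4*4)*r = 16*r)
-9 + ((-3 + I(3 - 1*(-1), 0))*3)*153 = -9 + ((-3 + 16*0)*3)*153 = -9 + ((-3 + 0)*3)*153 = -9 - 3*3*153 = -9 - 9*153 = -9 - 1377 = -1386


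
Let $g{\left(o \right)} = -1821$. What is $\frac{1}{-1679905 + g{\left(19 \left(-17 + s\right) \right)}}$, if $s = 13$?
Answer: $- \frac{1}{1681726} \approx -5.9463 \cdot 10^{-7}$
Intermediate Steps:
$\frac{1}{-1679905 + g{\left(19 \left(-17 + s\right) \right)}} = \frac{1}{-1679905 - 1821} = \frac{1}{-1681726} = - \frac{1}{1681726}$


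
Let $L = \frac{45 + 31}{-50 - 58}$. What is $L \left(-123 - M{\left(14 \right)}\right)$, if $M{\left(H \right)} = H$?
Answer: $\frac{2603}{27} \approx 96.407$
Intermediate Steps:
$L = - \frac{19}{27}$ ($L = \frac{76}{-108} = 76 \left(- \frac{1}{108}\right) = - \frac{19}{27} \approx -0.7037$)
$L \left(-123 - M{\left(14 \right)}\right) = - \frac{19 \left(-123 - 14\right)}{27} = \left(- \frac{19}{27}\right) \left(-137\right) = \frac{2603}{27}$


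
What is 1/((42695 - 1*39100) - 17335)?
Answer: -1/13740 ≈ -7.2780e-5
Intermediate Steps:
1/((42695 - 1*39100) - 17335) = 1/((42695 - 39100) - 17335) = 1/(3595 - 17335) = 1/(-13740) = -1/13740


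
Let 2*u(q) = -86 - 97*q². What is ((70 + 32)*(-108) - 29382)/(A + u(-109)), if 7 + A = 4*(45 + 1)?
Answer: 26932/384063 ≈ 0.070124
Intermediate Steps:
A = 177 (A = -7 + 4*(45 + 1) = -7 + 4*46 = -7 + 184 = 177)
u(q) = -43 - 97*q²/2 (u(q) = (-86 - 97*q²)/2 = -43 - 97*q²/2)
((70 + 32)*(-108) - 29382)/(A + u(-109)) = ((70 + 32)*(-108) - 29382)/(177 + (-43 - 97/2*(-109)²)) = (102*(-108) - 29382)/(177 + (-43 - 97/2*11881)) = (-11016 - 29382)/(177 + (-43 - 1152457/2)) = -40398/(177 - 1152543/2) = -40398/(-1152189/2) = -40398*(-2/1152189) = 26932/384063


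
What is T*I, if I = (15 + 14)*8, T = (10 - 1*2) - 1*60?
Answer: -12064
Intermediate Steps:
T = -52 (T = (10 - 2) - 60 = 8 - 60 = -52)
I = 232 (I = 29*8 = 232)
T*I = -52*232 = -12064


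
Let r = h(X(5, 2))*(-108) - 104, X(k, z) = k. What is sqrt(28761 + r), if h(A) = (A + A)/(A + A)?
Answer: sqrt(28549) ≈ 168.96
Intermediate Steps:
h(A) = 1 (h(A) = (2*A)/((2*A)) = (2*A)*(1/(2*A)) = 1)
r = -212 (r = 1*(-108) - 104 = -108 - 104 = -212)
sqrt(28761 + r) = sqrt(28761 - 212) = sqrt(28549)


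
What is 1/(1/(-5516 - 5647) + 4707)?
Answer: 11163/52544240 ≈ 0.00021245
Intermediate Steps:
1/(1/(-5516 - 5647) + 4707) = 1/(1/(-11163) + 4707) = 1/(-1/11163 + 4707) = 1/(52544240/11163) = 11163/52544240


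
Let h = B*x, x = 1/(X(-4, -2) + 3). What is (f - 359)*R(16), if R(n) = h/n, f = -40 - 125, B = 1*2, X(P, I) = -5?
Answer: 131/4 ≈ 32.750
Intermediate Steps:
x = -½ (x = 1/(-5 + 3) = 1/(-2) = -½ ≈ -0.50000)
B = 2
h = -1 (h = 2*(-½) = -1)
f = -165
R(n) = -1/n
(f - 359)*R(16) = (-165 - 359)*(-1/16) = -(-524)/16 = -524*(-1/16) = 131/4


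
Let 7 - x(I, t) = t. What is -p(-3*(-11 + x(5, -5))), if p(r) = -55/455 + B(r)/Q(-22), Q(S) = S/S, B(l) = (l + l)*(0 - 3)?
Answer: -1627/91 ≈ -17.879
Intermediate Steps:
B(l) = -6*l (B(l) = (2*l)*(-3) = -6*l)
Q(S) = 1
x(I, t) = 7 - t
p(r) = -11/91 - 6*r (p(r) = -55/455 - 6*r/1 = -55*1/455 - 6*r*1 = -11/91 - 6*r)
-p(-3*(-11 + x(5, -5))) = -(-11/91 - (-18)*(-11 + (7 - 1*(-5)))) = -(-11/91 - (-18)*(-11 + (7 + 5))) = -(-11/91 - (-18)*(-11 + 12)) = -(-11/91 - (-18)) = -(-11/91 - 6*(-3)) = -(-11/91 + 18) = -1*1627/91 = -1627/91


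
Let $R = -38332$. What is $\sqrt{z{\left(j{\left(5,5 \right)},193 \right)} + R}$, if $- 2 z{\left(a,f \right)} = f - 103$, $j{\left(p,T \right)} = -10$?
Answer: $i \sqrt{38377} \approx 195.9 i$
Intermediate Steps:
$z{\left(a,f \right)} = \frac{103}{2} - \frac{f}{2}$ ($z{\left(a,f \right)} = - \frac{f - 103}{2} = - \frac{-103 + f}{2} = \frac{103}{2} - \frac{f}{2}$)
$\sqrt{z{\left(j{\left(5,5 \right)},193 \right)} + R} = \sqrt{\left(\frac{103}{2} - \frac{193}{2}\right) - 38332} = \sqrt{-45 - 38332} = \sqrt{-38377} = i \sqrt{38377}$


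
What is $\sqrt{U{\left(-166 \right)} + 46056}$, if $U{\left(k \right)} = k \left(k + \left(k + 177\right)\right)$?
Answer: $\sqrt{71786} \approx 267.93$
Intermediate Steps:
$U{\left(k \right)} = k \left(177 + 2 k\right)$ ($U{\left(k \right)} = k \left(k + \left(177 + k\right)\right) = k \left(177 + 2 k\right)$)
$\sqrt{U{\left(-166 \right)} + 46056} = \sqrt{- 166 \left(177 + 2 \left(-166\right)\right) + 46056} = \sqrt{- 166 \left(177 - 332\right) + 46056} = \sqrt{\left(-166\right) \left(-155\right) + 46056} = \sqrt{25730 + 46056} = \sqrt{71786}$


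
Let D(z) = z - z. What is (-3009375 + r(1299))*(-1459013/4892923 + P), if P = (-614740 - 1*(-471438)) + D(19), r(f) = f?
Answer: 2109163957863489684/4892923 ≈ 4.3106e+11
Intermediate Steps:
D(z) = 0
P = -143302 (P = (-614740 - 1*(-471438)) + 0 = (-614740 + 471438) + 0 = -143302 + 0 = -143302)
(-3009375 + r(1299))*(-1459013/4892923 + P) = (-3009375 + 1299)*(-1459013/4892923 - 143302) = -3008076*(-1459013*1/4892923 - 143302) = -3008076*(-1459013/4892923 - 143302) = -3008076*(-701167110759/4892923) = 2109163957863489684/4892923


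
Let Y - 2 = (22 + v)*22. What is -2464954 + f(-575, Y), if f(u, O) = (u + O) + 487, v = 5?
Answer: -2464446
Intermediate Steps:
Y = 596 (Y = 2 + (22 + 5)*22 = 2 + 27*22 = 2 + 594 = 596)
f(u, O) = 487 + O + u (f(u, O) = (O + u) + 487 = 487 + O + u)
-2464954 + f(-575, Y) = -2464954 + (487 + 596 - 575) = -2464954 + 508 = -2464446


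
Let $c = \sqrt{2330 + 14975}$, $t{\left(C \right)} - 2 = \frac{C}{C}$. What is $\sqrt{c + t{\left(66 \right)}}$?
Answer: $\sqrt{3 + \sqrt{17305}} \approx 11.6$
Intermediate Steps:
$t{\left(C \right)} = 3$ ($t{\left(C \right)} = 2 + \frac{C}{C} = 2 + 1 = 3$)
$c = \sqrt{17305} \approx 131.55$
$\sqrt{c + t{\left(66 \right)}} = \sqrt{\sqrt{17305} + 3} = \sqrt{3 + \sqrt{17305}}$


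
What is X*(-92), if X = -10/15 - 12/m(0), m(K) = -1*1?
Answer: -3128/3 ≈ -1042.7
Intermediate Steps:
m(K) = -1
X = 34/3 (X = -10/15 - 12/(-1) = -10*1/15 - 12*(-1) = -2/3 + 12 = 34/3 ≈ 11.333)
X*(-92) = (34/3)*(-92) = -3128/3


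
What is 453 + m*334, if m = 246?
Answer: 82617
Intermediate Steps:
453 + m*334 = 453 + 246*334 = 453 + 82164 = 82617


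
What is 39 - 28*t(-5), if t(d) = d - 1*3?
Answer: 263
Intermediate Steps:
t(d) = -3 + d (t(d) = d - 3 = -3 + d)
39 - 28*t(-5) = 39 - 28*(-3 - 5) = 39 - 28*(-8) = 39 + 224 = 263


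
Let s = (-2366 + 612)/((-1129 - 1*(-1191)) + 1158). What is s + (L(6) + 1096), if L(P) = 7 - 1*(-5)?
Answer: 675003/610 ≈ 1106.6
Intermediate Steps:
L(P) = 12 (L(P) = 7 + 5 = 12)
s = -877/610 (s = -1754/((-1129 + 1191) + 1158) = -1754/(62 + 1158) = -1754/1220 = -1754*1/1220 = -877/610 ≈ -1.4377)
s + (L(6) + 1096) = -877/610 + (12 + 1096) = -877/610 + 1108 = 675003/610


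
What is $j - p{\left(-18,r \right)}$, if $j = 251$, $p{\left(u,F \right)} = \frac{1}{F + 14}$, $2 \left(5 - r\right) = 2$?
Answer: $\frac{4517}{18} \approx 250.94$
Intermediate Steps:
$r = 4$ ($r = 5 - 1 = 4$)
$p{\left(u,F \right)} = \frac{1}{14 + F}$
$j - p{\left(-18,r \right)} = 251 - \frac{1}{14 + 4} = 251 - \frac{1}{18} = \frac{4517}{18}$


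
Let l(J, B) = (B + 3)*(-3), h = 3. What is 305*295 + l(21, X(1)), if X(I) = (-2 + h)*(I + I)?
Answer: 89960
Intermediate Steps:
X(I) = 2*I (X(I) = (-2 + 3)*(I + I) = 1*(2*I) = 2*I)
l(J, B) = -9 - 3*B (l(J, B) = (3 + B)*(-3) = -9 - 3*B)
305*295 + l(21, X(1)) = 305*295 + (-9 - 6) = 89975 + (-9 - 3*2) = 89975 + (-9 - 6) = 89975 - 15 = 89960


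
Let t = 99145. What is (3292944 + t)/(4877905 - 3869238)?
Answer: 3392089/1008667 ≈ 3.3629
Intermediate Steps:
(3292944 + t)/(4877905 - 3869238) = (3292944 + 99145)/(4877905 - 3869238) = 3392089/1008667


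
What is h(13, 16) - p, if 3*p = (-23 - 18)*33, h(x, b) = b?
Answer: 467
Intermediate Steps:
p = -451 (p = ((-23 - 18)*33)/3 = (-41*33)/3 = (⅓)*(-1353) = -451)
h(13, 16) - p = 16 - 1*(-451) = 16 + 451 = 467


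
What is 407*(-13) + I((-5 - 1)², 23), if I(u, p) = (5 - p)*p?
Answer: -5705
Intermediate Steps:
I(u, p) = p*(5 - p)
407*(-13) + I((-5 - 1)², 23) = 407*(-13) + 23*(5 - 1*23) = -5291 + 23*(5 - 23) = -5291 + 23*(-18) = -5291 - 414 = -5705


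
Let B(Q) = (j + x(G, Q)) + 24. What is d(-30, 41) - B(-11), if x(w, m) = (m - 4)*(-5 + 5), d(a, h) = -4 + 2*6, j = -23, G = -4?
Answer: 7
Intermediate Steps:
d(a, h) = 8 (d(a, h) = -4 + 12 = 8)
x(w, m) = 0 (x(w, m) = (-4 + m)*0 = 0)
B(Q) = 1 (B(Q) = (-23 + 0) + 24 = -23 + 24 = 1)
d(-30, 41) - B(-11) = 8 - 1*1 = 8 - 1 = 7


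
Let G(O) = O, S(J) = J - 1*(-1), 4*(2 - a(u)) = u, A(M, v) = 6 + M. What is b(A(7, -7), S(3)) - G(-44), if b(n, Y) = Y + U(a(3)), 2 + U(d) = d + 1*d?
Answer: 97/2 ≈ 48.500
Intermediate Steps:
a(u) = 2 - u/4
U(d) = -2 + 2*d (U(d) = -2 + (d + 1*d) = -2 + (d + d) = -2 + 2*d)
S(J) = 1 + J (S(J) = J + 1 = 1 + J)
b(n, Y) = ½ + Y (b(n, Y) = Y + (-2 + 2*(2 - ¼*3)) = Y + (-2 + 2*(2 - ¾)) = Y + (-2 + 2*(5/4)) = Y + (-2 + 5/2) = Y + ½ = ½ + Y)
b(A(7, -7), S(3)) - G(-44) = (½ + (1 + 3)) - 1*(-44) = (½ + 4) + 44 = 9/2 + 44 = 97/2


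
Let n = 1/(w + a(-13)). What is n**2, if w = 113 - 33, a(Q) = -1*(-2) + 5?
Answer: 1/7569 ≈ 0.00013212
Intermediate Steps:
a(Q) = 7 (a(Q) = 2 + 5 = 7)
w = 80
n = 1/87 (n = 1/(80 + 7) = 1/87 ≈ 0.011494)
n**2 = (1/87)**2 = 1/7569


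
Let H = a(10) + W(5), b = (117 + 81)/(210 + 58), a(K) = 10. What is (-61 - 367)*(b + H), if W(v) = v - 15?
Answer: -21186/67 ≈ -316.21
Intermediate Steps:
W(v) = -15 + v
b = 99/134 (b = 198/268 = 198*(1/268) = 99/134 ≈ 0.73881)
H = 0 (H = 10 + (-15 + 5) = 10 - 10 = 0)
(-61 - 367)*(b + H) = (-61 - 367)*(99/134 + 0) = -428*99/134 = -21186/67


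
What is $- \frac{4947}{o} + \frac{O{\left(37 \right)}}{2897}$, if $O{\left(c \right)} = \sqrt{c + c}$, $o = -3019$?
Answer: $\frac{4947}{3019} + \frac{\sqrt{74}}{2897} \approx 1.6416$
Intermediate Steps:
$O{\left(c \right)} = \sqrt{2} \sqrt{c}$ ($O{\left(c \right)} = \sqrt{2 c} = \sqrt{2} \sqrt{c}$)
$- \frac{4947}{o} + \frac{O{\left(37 \right)}}{2897} = - \frac{4947}{-3019} + \frac{\sqrt{2} \sqrt{37}}{2897} = \left(-4947\right) \left(- \frac{1}{3019}\right) + \sqrt{74} \cdot \frac{1}{2897} = \frac{4947}{3019} + \frac{\sqrt{74}}{2897}$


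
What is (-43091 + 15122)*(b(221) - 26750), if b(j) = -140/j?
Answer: 165349651410/221 ≈ 7.4819e+8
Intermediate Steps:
(-43091 + 15122)*(b(221) - 26750) = (-43091 + 15122)*(-140/221 - 26750) = -27969*(-140*1/221 - 26750) = -27969*(-140/221 - 26750) = -27969*(-5911890/221) = 165349651410/221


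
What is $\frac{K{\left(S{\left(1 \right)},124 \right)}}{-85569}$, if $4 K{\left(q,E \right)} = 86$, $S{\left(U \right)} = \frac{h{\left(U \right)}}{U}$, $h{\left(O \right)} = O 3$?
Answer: $- \frac{43}{171138} \approx -0.00025126$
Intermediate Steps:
$h{\left(O \right)} = 3 O$
$S{\left(U \right)} = 3$ ($S{\left(U \right)} = \frac{3 U}{U} = 3$)
$K{\left(q,E \right)} = \frac{43}{2}$ ($K{\left(q,E \right)} = \frac{1}{4} \cdot 86 = \frac{43}{2}$)
$\frac{K{\left(S{\left(1 \right)},124 \right)}}{-85569} = \frac{43}{2 \left(-85569\right)} = \frac{43}{2} \left(- \frac{1}{85569}\right) = - \frac{43}{171138}$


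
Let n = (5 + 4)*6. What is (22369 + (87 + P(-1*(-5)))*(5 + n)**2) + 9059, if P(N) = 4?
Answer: 348199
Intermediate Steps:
n = 54 (n = 9*6 = 54)
(22369 + (87 + P(-1*(-5)))*(5 + n)**2) + 9059 = (22369 + (87 + 4)*(5 + 54)**2) + 9059 = (22369 + 91*59**2) + 9059 = (22369 + 91*3481) + 9059 = (22369 + 316771) + 9059 = 339140 + 9059 = 348199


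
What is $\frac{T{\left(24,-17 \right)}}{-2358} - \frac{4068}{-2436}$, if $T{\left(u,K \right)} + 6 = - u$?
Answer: $\frac{134242}{79779} \approx 1.6827$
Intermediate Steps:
$T{\left(u,K \right)} = -6 - u$
$\frac{T{\left(24,-17 \right)}}{-2358} - \frac{4068}{-2436} = \frac{-6 - 24}{-2358} - \frac{4068}{-2436} = \left(-6 - 24\right) \left(- \frac{1}{2358}\right) - - \frac{339}{203} = \left(-30\right) \left(- \frac{1}{2358}\right) + \frac{339}{203} = \frac{5}{393} + \frac{339}{203} = \frac{134242}{79779}$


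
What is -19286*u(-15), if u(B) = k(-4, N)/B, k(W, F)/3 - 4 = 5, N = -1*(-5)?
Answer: 173574/5 ≈ 34715.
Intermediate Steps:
N = 5
k(W, F) = 27 (k(W, F) = 12 + 3*5 = 12 + 15 = 27)
u(B) = 27/B
-19286*u(-15) = -520722/(-15) = -520722*(-1)/15 = -19286*(-9/5) = 173574/5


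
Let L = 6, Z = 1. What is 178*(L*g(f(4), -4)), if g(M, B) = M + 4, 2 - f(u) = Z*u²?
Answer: -10680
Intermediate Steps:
f(u) = 2 - u²
g(M, B) = 4 + M
178*(L*g(f(4), -4)) = 178*(6*(4 + (2 - 1*4²))) = 178*(6*(4 + (2 - 1*16))) = 178*(6*(4 + (2 - 16))) = 178*(6*(4 - 14)) = 178*(6*(-10)) = 178*(-60) = -10680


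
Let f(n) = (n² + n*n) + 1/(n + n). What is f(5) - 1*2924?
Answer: -28739/10 ≈ -2873.9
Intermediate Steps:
f(n) = 1/(2*n) + 2*n² (f(n) = (n² + n²) + 1/(2*n) = 2*n² + 1/(2*n) = 1/(2*n) + 2*n²)
f(5) - 1*2924 = (½)*(1 + 4*5³)/5 - 1*2924 = (½)*(⅕)*(1 + 4*125) - 2924 = (½)*(⅕)*(1 + 500) - 2924 = (½)*(⅕)*501 - 2924 = 501/10 - 2924 = -28739/10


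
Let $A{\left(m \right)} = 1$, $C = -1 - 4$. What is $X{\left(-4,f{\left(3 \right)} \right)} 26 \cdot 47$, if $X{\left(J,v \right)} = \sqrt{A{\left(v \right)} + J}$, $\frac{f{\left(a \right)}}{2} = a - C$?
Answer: $1222 i \sqrt{3} \approx 2116.6 i$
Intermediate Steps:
$C = -5$ ($C = -1 - 4 = -5$)
$f{\left(a \right)} = 10 + 2 a$ ($f{\left(a \right)} = 2 \left(a - -5\right) = 2 \left(a + 5\right) = 2 \left(5 + a\right) = 10 + 2 a$)
$X{\left(J,v \right)} = \sqrt{1 + J}$
$X{\left(-4,f{\left(3 \right)} \right)} 26 \cdot 47 = \sqrt{1 - 4} \cdot 26 \cdot 47 = \sqrt{-3} \cdot 26 \cdot 47 = i \sqrt{3} \cdot 26 \cdot 47 = 26 i \sqrt{3} \cdot 47 = 1222 i \sqrt{3}$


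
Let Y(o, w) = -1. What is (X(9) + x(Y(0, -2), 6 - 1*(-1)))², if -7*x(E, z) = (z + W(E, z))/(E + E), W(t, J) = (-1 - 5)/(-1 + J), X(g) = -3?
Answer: 324/49 ≈ 6.6122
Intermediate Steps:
W(t, J) = -6/(-1 + J)
x(E, z) = -(z - 6/(-1 + z))/(14*E) (x(E, z) = -(z - 6/(-1 + z))/(7*(E + E)) = -(z - 6/(-1 + z))/(7*(2*E)) = -(z - 6/(-1 + z))*1/(2*E)/7 = -(z - 6/(-1 + z))/(14*E))
(X(9) + x(Y(0, -2), 6 - 1*(-1)))² = (-3 + (1/14)*(6 - (6 - 1*(-1))*(-1 + (6 - 1*(-1))))/(-1*(-1 + (6 - 1*(-1)))))² = (-3 + (1/14)*(-1)*(6 - (6 + 1)*(-1 + (6 + 1)))/(-1 + (6 + 1)))² = (-3 + (1/14)*(-1)*(6 - 1*7*(-1 + 7))/(-1 + 7))² = (-3 + (1/14)*(-1)*(6 - 1*7*6)/6)² = (-3 + (1/14)*(-1)*(⅙)*(6 - 42))² = (-3 + (1/14)*(-1)*(⅙)*(-36))² = (-3 + 3/7)² = (-18/7)² = 324/49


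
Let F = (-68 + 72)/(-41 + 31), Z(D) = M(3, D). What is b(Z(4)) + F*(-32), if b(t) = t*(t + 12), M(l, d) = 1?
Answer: 129/5 ≈ 25.800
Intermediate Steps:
Z(D) = 1
F = -2/5 (F = 4/(-10) = 4*(-1/10) = -2/5 ≈ -0.40000)
b(t) = t*(12 + t)
b(Z(4)) + F*(-32) = 1*(12 + 1) - 2/5*(-32) = 1*13 + 64/5 = 13 + 64/5 = 129/5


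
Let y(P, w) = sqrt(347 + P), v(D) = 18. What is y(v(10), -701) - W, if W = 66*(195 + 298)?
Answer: -32538 + sqrt(365) ≈ -32519.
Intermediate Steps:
W = 32538 (W = 66*493 = 32538)
y(v(10), -701) - W = sqrt(347 + 18) - 1*32538 = sqrt(365) - 32538 = -32538 + sqrt(365)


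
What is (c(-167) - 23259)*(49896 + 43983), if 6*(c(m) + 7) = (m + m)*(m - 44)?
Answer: -1081517373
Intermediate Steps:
c(m) = -7 + m*(-44 + m)/3 (c(m) = -7 + ((m + m)*(m - 44))/6 = -7 + ((2*m)*(-44 + m))/6 = -7 + (2*m*(-44 + m))/6 = -7 + m*(-44 + m)/3)
(c(-167) - 23259)*(49896 + 43983) = ((-7 - 44/3*(-167) + (⅓)*(-167)²) - 23259)*(49896 + 43983) = ((-7 + 7348/3 + (⅓)*27889) - 23259)*93879 = ((-7 + 7348/3 + 27889/3) - 23259)*93879 = (35216/3 - 23259)*93879 = -34561/3*93879 = -1081517373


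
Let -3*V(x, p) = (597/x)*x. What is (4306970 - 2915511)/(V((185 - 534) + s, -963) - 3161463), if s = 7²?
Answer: -1391459/3161662 ≈ -0.44010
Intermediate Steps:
s = 49
V(x, p) = -199 (V(x, p) = -597/x*x/3 = -⅓*597 = -199)
(4306970 - 2915511)/(V((185 - 534) + s, -963) - 3161463) = (4306970 - 2915511)/(-199 - 3161463) = 1391459/(-3161662) = 1391459*(-1/3161662) = -1391459/3161662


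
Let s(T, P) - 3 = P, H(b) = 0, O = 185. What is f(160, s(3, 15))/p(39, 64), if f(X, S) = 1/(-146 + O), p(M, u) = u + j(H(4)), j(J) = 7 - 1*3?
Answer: 1/2652 ≈ 0.00037707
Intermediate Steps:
j(J) = 4 (j(J) = 7 - 3 = 4)
s(T, P) = 3 + P
p(M, u) = 4 + u (p(M, u) = u + 4 = 4 + u)
f(X, S) = 1/39 (f(X, S) = 1/(-146 + 185) = 1/39)
f(160, s(3, 15))/p(39, 64) = 1/(39*(4 + 64)) = (1/39)/68 = (1/39)*(1/68) = 1/2652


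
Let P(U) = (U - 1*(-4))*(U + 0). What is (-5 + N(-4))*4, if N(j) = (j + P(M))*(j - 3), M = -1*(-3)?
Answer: -496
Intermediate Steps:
M = 3
P(U) = U*(4 + U) (P(U) = (U + 4)*U = (4 + U)*U = U*(4 + U))
N(j) = (-3 + j)*(21 + j) (N(j) = (j + 3*(4 + 3))*(j - 3) = (j + 3*7)*(-3 + j) = (j + 21)*(-3 + j) = (21 + j)*(-3 + j) = (-3 + j)*(21 + j))
(-5 + N(-4))*4 = (-5 + (-63 + (-4)² + 18*(-4)))*4 = (-5 + (-63 + 16 - 72))*4 = (-5 - 119)*4 = -124*4 = -496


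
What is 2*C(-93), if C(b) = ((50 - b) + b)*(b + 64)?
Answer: -2900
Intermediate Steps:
C(b) = 3200 + 50*b (C(b) = 50*(64 + b) = 3200 + 50*b)
2*C(-93) = 2*(3200 + 50*(-93)) = 2*(3200 - 4650) = 2*(-1450) = -2900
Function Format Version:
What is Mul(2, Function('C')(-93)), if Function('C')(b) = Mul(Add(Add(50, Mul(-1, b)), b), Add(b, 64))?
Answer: -2900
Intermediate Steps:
Function('C')(b) = Add(3200, Mul(50, b)) (Function('C')(b) = Mul(50, Add(64, b)) = Add(3200, Mul(50, b)))
Mul(2, Function('C')(-93)) = Mul(2, Add(3200, Mul(50, -93))) = Mul(2, Add(3200, -4650)) = Mul(2, -1450) = -2900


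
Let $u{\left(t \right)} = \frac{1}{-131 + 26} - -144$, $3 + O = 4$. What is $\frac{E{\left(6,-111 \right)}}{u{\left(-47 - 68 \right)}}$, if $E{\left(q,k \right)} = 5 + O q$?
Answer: $\frac{1155}{15119} \approx 0.076394$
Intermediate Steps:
$O = 1$ ($O = -3 + 4 = 1$)
$E{\left(q,k \right)} = 5 + q$ ($E{\left(q,k \right)} = 5 + 1 q = 5 + q$)
$u{\left(t \right)} = \frac{15119}{105}$ ($u{\left(t \right)} = \frac{1}{-105} + 144 = - \frac{1}{105} + 144 = \frac{15119}{105}$)
$\frac{E{\left(6,-111 \right)}}{u{\left(-47 - 68 \right)}} = \frac{5 + 6}{\frac{15119}{105}} = 11 \cdot \frac{105}{15119} = \frac{1155}{15119}$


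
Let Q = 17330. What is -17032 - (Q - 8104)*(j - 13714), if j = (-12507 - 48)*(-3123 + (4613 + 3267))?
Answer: 551141377842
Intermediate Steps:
j = -59724135 (j = -12555*(-3123 + 7880) = -12555*4757 = -59724135)
-17032 - (Q - 8104)*(j - 13714) = -17032 - (17330 - 8104)*(-59724135 - 13714) = -17032 - 9226*(-59737849) = -17032 - 1*(-551141394874) = -17032 + 551141394874 = 551141377842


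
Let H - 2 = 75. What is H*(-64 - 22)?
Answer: -6622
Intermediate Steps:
H = 77 (H = 2 + 75 = 77)
H*(-64 - 22) = 77*(-64 - 22) = 77*(-86) = -6622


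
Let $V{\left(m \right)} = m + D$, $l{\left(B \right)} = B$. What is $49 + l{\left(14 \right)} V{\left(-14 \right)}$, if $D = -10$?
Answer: $-287$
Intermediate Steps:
$V{\left(m \right)} = -10 + m$ ($V{\left(m \right)} = m - 10 = -10 + m$)
$49 + l{\left(14 \right)} V{\left(-14 \right)} = 49 + 14 \left(-10 - 14\right) = 49 + 14 \left(-24\right) = 49 - 336 = -287$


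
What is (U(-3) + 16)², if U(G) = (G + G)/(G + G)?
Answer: 289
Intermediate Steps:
U(G) = 1 (U(G) = (2*G)/((2*G)) = (2*G)*(1/(2*G)) = 1)
(U(-3) + 16)² = (1 + 16)² = 17² = 289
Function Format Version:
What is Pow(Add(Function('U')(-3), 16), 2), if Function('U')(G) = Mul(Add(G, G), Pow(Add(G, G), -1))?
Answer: 289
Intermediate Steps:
Function('U')(G) = 1 (Function('U')(G) = Mul(Mul(2, G), Pow(Mul(2, G), -1)) = Mul(Mul(2, G), Mul(Rational(1, 2), Pow(G, -1))) = 1)
Pow(Add(Function('U')(-3), 16), 2) = Pow(Add(1, 16), 2) = Pow(17, 2) = 289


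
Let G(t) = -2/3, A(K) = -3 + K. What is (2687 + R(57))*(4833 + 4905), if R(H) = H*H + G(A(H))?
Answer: 57798276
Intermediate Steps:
G(t) = -⅔ (G(t) = -2*⅓ = -⅔)
R(H) = -⅔ + H² (R(H) = H*H - ⅔ = H² - ⅔ = -⅔ + H²)
(2687 + R(57))*(4833 + 4905) = (2687 + (-⅔ + 57²))*(4833 + 4905) = (2687 + (-⅔ + 3249))*9738 = (2687 + 9745/3)*9738 = (17806/3)*9738 = 57798276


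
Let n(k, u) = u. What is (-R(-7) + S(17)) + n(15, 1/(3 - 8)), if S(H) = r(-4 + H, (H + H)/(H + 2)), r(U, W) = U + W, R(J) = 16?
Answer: -134/95 ≈ -1.4105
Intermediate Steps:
S(H) = -4 + H + 2*H/(2 + H) (S(H) = (-4 + H) + (H + H)/(H + 2) = (-4 + H) + (2*H)/(2 + H) = (-4 + H) + 2*H/(2 + H) = -4 + H + 2*H/(2 + H))
(-R(-7) + S(17)) + n(15, 1/(3 - 8)) = (-1*16 + (-8 + 17²)/(2 + 17)) + 1/(3 - 8) = (-16 + (-8 + 289)/19) + 1/(-5) = (-16 + (1/19)*281) - ⅕ = (-16 + 281/19) - ⅕ = -23/19 - ⅕ = -134/95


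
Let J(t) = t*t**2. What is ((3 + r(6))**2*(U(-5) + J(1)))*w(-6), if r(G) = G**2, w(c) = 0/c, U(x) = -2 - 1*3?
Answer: 0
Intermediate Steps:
U(x) = -5 (U(x) = -2 - 3 = -5)
w(c) = 0
J(t) = t**3
((3 + r(6))**2*(U(-5) + J(1)))*w(-6) = ((3 + 6**2)**2*(-5 + 1**3))*0 = ((3 + 36)**2*(-5 + 1))*0 = (39**2*(-4))*0 = (1521*(-4))*0 = -6084*0 = 0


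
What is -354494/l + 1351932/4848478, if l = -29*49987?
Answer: 262753434412/502033230271 ≈ 0.52338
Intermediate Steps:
l = -1449623
-354494/l + 1351932/4848478 = -354494/(-1449623) + 1351932/4848478 = -354494*(-1/1449623) + 1351932*(1/4848478) = 50642/207089 + 675966/2424239 = 262753434412/502033230271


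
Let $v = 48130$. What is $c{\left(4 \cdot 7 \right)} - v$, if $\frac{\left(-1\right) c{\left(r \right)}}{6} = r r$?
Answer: $-52834$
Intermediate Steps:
$c{\left(r \right)} = - 6 r^{2}$ ($c{\left(r \right)} = - 6 r r = - 6 r^{2}$)
$c{\left(4 \cdot 7 \right)} - v = - 6 \left(4 \cdot 7\right)^{2} - 48130 = - 6 \cdot 28^{2} - 48130 = \left(-6\right) 784 - 48130 = -4704 - 48130 = -52834$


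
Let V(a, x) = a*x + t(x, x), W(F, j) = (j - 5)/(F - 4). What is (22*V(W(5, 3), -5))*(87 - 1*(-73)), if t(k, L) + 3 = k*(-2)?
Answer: 59840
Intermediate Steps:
t(k, L) = -3 - 2*k (t(k, L) = -3 + k*(-2) = -3 - 2*k)
W(F, j) = (-5 + j)/(-4 + F)
V(a, x) = -3 - 2*x + a*x (V(a, x) = a*x + (-3 - 2*x) = -3 - 2*x + a*x)
(22*V(W(5, 3), -5))*(87 - 1*(-73)) = (22*(-3 - 2*(-5) + ((-5 + 3)/(-4 + 5))*(-5)))*(87 - 1*(-73)) = (22*(-3 + 10 + (-2/1)*(-5)))*(87 + 73) = (22*(-3 + 10 + (1*(-2))*(-5)))*160 = (22*(-3 + 10 - 2*(-5)))*160 = (22*(-3 + 10 + 10))*160 = (22*17)*160 = 374*160 = 59840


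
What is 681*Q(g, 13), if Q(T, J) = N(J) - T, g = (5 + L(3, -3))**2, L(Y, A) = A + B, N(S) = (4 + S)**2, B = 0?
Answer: 194085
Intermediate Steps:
L(Y, A) = A (L(Y, A) = A + 0 = A)
g = 4 (g = (5 - 3)**2 = 2**2 = 4)
Q(T, J) = (4 + J)**2 - T
681*Q(g, 13) = 681*((4 + 13)**2 - 1*4) = 681*(17**2 - 4) = 681*(289 - 4) = 681*285 = 194085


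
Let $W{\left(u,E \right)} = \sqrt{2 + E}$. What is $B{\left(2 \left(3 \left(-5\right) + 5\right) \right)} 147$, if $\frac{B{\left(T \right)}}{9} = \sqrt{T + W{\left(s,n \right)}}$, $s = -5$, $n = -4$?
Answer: $1323 \sqrt{-20 + i \sqrt{2}} \approx 209.05 + 5920.3 i$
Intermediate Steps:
$B{\left(T \right)} = 9 \sqrt{T + i \sqrt{2}}$ ($B{\left(T \right)} = 9 \sqrt{T + \sqrt{2 - 4}} = 9 \sqrt{T + \sqrt{-2}} = 9 \sqrt{T + i \sqrt{2}}$)
$B{\left(2 \left(3 \left(-5\right) + 5\right) \right)} 147 = 9 \sqrt{2 \left(3 \left(-5\right) + 5\right) + i \sqrt{2}} \cdot 147 = 9 \sqrt{2 \left(-15 + 5\right) + i \sqrt{2}} \cdot 147 = 9 \sqrt{2 \left(-10\right) + i \sqrt{2}} \cdot 147 = 9 \sqrt{-20 + i \sqrt{2}} \cdot 147 = 1323 \sqrt{-20 + i \sqrt{2}}$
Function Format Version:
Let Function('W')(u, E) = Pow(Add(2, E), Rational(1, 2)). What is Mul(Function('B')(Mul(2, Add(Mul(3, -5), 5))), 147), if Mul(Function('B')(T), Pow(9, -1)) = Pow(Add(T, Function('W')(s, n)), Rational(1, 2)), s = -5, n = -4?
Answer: Mul(1323, Pow(Add(-20, Mul(I, Pow(2, Rational(1, 2)))), Rational(1, 2))) ≈ Add(209.05, Mul(5920.3, I))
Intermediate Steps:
Function('B')(T) = Mul(9, Pow(Add(T, Mul(I, Pow(2, Rational(1, 2)))), Rational(1, 2))) (Function('B')(T) = Mul(9, Pow(Add(T, Pow(Add(2, -4), Rational(1, 2))), Rational(1, 2))) = Mul(9, Pow(Add(T, Pow(-2, Rational(1, 2))), Rational(1, 2))) = Mul(9, Pow(Add(T, Mul(I, Pow(2, Rational(1, 2)))), Rational(1, 2))))
Mul(Function('B')(Mul(2, Add(Mul(3, -5), 5))), 147) = Mul(Mul(9, Pow(Add(Mul(2, Add(Mul(3, -5), 5)), Mul(I, Pow(2, Rational(1, 2)))), Rational(1, 2))), 147) = Mul(Mul(9, Pow(Add(Mul(2, Add(-15, 5)), Mul(I, Pow(2, Rational(1, 2)))), Rational(1, 2))), 147) = Mul(Mul(9, Pow(Add(Mul(2, -10), Mul(I, Pow(2, Rational(1, 2)))), Rational(1, 2))), 147) = Mul(Mul(9, Pow(Add(-20, Mul(I, Pow(2, Rational(1, 2)))), Rational(1, 2))), 147) = Mul(1323, Pow(Add(-20, Mul(I, Pow(2, Rational(1, 2)))), Rational(1, 2)))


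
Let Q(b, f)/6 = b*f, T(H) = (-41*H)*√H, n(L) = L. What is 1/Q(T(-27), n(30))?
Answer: -I*√3/1793340 ≈ -9.6582e-7*I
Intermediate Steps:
T(H) = -41*H^(3/2)
Q(b, f) = 6*b*f (Q(b, f) = 6*(b*f) = 6*b*f)
1/Q(T(-27), n(30)) = 1/(6*(-(-3321)*I*√3)*30) = 1/(6*(3321*I*√3)*30) = 1/(597780*I*√3) = -I*√3/1793340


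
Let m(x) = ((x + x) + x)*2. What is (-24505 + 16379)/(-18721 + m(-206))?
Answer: 8126/19957 ≈ 0.40718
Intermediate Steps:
m(x) = 6*x (m(x) = (2*x + x)*2 = (3*x)*2 = 6*x)
(-24505 + 16379)/(-18721 + m(-206)) = (-24505 + 16379)/(-18721 + 6*(-206)) = -8126/(-18721 - 1236) = -8126/(-19957) = -8126*(-1/19957) = 8126/19957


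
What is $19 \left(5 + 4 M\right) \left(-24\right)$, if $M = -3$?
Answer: $3192$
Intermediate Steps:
$19 \left(5 + 4 M\right) \left(-24\right) = 19 \left(5 + 4 \left(-3\right)\right) \left(-24\right) = 19 \left(5 - 12\right) \left(-24\right) = 19 \left(-7\right) \left(-24\right) = \left(-133\right) \left(-24\right) = 3192$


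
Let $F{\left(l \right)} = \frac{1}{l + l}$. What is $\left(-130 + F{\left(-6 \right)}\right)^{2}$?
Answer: $\frac{2436721}{144} \approx 16922.0$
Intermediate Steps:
$F{\left(l \right)} = \frac{1}{2 l}$
$\left(-130 + F{\left(-6 \right)}\right)^{2} = \left(-130 + \frac{1}{2 \left(-6\right)}\right)^{2} = \left(-130 + \frac{1}{2} \left(- \frac{1}{6}\right)\right)^{2} = \left(-130 - \frac{1}{12}\right)^{2} = \left(- \frac{1561}{12}\right)^{2} = \frac{2436721}{144}$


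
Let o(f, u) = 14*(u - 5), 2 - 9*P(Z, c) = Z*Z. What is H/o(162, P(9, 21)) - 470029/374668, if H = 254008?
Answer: -15309535615/11614708 ≈ -1318.1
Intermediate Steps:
P(Z, c) = 2/9 - Z²/9 (P(Z, c) = 2/9 - Z*Z/9 = 2/9 - Z²/9)
o(f, u) = -70 + 14*u (o(f, u) = 14*(-5 + u) = -70 + 14*u)
H/o(162, P(9, 21)) - 470029/374668 = 254008/(-70 + 14*(2/9 - ⅑*9²)) - 470029/374668 = 254008/(-70 + 14*(2/9 - ⅑*81)) - 470029*1/374668 = 254008/(-70 + 14*(2/9 - 9)) - 67147/53524 = 254008/(-70 + 14*(-79/9)) - 67147/53524 = 254008/(-70 - 1106/9) - 67147/53524 = 254008/(-1736/9) - 67147/53524 = 254008*(-9/1736) - 67147/53524 = -285759/217 - 67147/53524 = -15309535615/11614708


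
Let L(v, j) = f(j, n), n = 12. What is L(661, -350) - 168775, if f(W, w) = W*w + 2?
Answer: -172973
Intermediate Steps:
f(W, w) = 2 + W*w
L(v, j) = 2 + 12*j (L(v, j) = 2 + j*12 = 2 + 12*j)
L(661, -350) - 168775 = (2 + 12*(-350)) - 168775 = (2 - 4200) - 168775 = -4198 - 168775 = -172973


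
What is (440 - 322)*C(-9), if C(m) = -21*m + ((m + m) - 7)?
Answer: 19352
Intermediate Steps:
C(m) = -7 - 19*m (C(m) = -21*m + (2*m - 7) = -21*m + (-7 + 2*m) = -7 - 19*m)
(440 - 322)*C(-9) = (440 - 322)*(-7 - 19*(-9)) = 118*(-7 + 171) = 118*164 = 19352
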